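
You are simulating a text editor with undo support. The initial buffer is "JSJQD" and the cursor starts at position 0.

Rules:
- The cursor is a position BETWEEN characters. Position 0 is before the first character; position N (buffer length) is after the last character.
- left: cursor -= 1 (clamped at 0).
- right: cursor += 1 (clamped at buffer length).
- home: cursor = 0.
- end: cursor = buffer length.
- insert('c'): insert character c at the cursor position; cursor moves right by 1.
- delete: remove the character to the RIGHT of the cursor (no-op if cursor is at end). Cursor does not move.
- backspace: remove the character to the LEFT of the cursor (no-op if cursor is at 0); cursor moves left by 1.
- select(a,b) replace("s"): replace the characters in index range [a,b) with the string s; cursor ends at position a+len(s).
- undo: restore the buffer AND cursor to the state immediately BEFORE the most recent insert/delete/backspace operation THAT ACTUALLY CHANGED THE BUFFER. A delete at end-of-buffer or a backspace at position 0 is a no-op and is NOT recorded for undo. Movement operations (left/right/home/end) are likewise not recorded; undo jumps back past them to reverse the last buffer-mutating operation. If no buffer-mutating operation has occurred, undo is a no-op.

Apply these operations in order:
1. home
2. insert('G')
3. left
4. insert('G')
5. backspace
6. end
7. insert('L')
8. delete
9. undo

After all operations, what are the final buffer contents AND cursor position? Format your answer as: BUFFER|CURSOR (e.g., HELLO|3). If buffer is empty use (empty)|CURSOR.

After op 1 (home): buf='JSJQD' cursor=0
After op 2 (insert('G')): buf='GJSJQD' cursor=1
After op 3 (left): buf='GJSJQD' cursor=0
After op 4 (insert('G')): buf='GGJSJQD' cursor=1
After op 5 (backspace): buf='GJSJQD' cursor=0
After op 6 (end): buf='GJSJQD' cursor=6
After op 7 (insert('L')): buf='GJSJQDL' cursor=7
After op 8 (delete): buf='GJSJQDL' cursor=7
After op 9 (undo): buf='GJSJQD' cursor=6

Answer: GJSJQD|6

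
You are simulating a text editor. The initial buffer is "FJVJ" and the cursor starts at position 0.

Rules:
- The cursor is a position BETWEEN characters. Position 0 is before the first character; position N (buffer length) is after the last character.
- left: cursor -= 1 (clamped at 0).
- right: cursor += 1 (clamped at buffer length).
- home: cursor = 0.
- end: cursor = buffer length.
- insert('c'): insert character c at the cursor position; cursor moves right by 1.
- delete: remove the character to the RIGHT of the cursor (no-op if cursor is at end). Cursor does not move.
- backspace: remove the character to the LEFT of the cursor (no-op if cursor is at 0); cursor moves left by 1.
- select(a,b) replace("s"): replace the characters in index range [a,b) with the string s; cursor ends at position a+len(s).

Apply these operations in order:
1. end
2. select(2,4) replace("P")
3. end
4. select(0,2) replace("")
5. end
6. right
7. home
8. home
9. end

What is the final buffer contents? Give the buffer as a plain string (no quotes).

After op 1 (end): buf='FJVJ' cursor=4
After op 2 (select(2,4) replace("P")): buf='FJP' cursor=3
After op 3 (end): buf='FJP' cursor=3
After op 4 (select(0,2) replace("")): buf='P' cursor=0
After op 5 (end): buf='P' cursor=1
After op 6 (right): buf='P' cursor=1
After op 7 (home): buf='P' cursor=0
After op 8 (home): buf='P' cursor=0
After op 9 (end): buf='P' cursor=1

Answer: P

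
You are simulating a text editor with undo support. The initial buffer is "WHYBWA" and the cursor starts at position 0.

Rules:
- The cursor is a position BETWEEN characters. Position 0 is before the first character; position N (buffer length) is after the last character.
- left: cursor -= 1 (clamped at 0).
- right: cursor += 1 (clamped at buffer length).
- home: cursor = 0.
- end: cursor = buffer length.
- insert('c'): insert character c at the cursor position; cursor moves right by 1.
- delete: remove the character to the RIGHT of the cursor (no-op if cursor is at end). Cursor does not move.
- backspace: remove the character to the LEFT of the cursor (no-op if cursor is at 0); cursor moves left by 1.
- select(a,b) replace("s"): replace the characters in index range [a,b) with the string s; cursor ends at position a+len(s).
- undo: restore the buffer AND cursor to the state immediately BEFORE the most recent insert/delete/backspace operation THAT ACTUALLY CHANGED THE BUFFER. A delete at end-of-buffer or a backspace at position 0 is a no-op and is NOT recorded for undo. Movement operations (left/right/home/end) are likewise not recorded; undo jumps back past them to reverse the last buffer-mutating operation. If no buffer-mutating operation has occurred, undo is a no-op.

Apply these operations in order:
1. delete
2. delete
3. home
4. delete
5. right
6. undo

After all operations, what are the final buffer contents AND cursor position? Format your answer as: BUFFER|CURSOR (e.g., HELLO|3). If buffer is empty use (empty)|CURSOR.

Answer: YBWA|0

Derivation:
After op 1 (delete): buf='HYBWA' cursor=0
After op 2 (delete): buf='YBWA' cursor=0
After op 3 (home): buf='YBWA' cursor=0
After op 4 (delete): buf='BWA' cursor=0
After op 5 (right): buf='BWA' cursor=1
After op 6 (undo): buf='YBWA' cursor=0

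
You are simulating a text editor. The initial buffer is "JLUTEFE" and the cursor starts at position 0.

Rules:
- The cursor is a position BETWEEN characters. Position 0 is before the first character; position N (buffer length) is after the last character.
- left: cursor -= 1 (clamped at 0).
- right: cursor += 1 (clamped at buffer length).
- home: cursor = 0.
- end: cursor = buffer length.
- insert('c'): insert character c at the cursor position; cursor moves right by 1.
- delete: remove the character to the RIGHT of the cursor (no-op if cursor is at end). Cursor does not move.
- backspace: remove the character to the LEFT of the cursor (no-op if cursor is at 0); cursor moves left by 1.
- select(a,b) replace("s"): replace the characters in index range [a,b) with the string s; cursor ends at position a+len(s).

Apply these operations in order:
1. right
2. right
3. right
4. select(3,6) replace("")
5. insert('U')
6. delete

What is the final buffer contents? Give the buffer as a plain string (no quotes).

Answer: JLUU

Derivation:
After op 1 (right): buf='JLUTEFE' cursor=1
After op 2 (right): buf='JLUTEFE' cursor=2
After op 3 (right): buf='JLUTEFE' cursor=3
After op 4 (select(3,6) replace("")): buf='JLUE' cursor=3
After op 5 (insert('U')): buf='JLUUE' cursor=4
After op 6 (delete): buf='JLUU' cursor=4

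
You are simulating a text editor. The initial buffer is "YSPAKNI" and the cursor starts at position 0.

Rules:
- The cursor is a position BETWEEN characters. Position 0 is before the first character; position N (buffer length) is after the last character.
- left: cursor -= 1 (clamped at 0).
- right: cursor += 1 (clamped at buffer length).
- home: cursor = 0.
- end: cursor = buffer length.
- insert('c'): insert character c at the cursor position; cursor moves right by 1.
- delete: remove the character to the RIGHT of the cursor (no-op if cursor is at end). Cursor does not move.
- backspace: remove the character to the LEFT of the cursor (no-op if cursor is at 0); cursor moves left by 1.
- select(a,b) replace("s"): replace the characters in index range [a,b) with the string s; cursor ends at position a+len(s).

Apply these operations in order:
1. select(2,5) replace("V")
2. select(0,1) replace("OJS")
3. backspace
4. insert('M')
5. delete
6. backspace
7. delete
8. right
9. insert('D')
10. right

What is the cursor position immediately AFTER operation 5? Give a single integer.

Answer: 3

Derivation:
After op 1 (select(2,5) replace("V")): buf='YSVNI' cursor=3
After op 2 (select(0,1) replace("OJS")): buf='OJSSVNI' cursor=3
After op 3 (backspace): buf='OJSVNI' cursor=2
After op 4 (insert('M')): buf='OJMSVNI' cursor=3
After op 5 (delete): buf='OJMVNI' cursor=3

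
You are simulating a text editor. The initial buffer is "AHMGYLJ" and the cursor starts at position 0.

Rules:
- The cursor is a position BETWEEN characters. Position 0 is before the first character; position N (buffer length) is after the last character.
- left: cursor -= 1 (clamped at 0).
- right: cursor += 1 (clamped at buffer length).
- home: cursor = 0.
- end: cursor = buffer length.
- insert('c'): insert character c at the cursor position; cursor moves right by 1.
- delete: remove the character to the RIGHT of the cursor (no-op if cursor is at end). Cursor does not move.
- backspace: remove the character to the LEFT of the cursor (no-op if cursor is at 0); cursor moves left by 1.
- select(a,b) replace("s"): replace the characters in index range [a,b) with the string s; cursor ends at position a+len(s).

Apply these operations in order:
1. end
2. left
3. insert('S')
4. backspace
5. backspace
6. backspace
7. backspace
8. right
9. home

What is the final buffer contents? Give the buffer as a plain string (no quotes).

After op 1 (end): buf='AHMGYLJ' cursor=7
After op 2 (left): buf='AHMGYLJ' cursor=6
After op 3 (insert('S')): buf='AHMGYLSJ' cursor=7
After op 4 (backspace): buf='AHMGYLJ' cursor=6
After op 5 (backspace): buf='AHMGYJ' cursor=5
After op 6 (backspace): buf='AHMGJ' cursor=4
After op 7 (backspace): buf='AHMJ' cursor=3
After op 8 (right): buf='AHMJ' cursor=4
After op 9 (home): buf='AHMJ' cursor=0

Answer: AHMJ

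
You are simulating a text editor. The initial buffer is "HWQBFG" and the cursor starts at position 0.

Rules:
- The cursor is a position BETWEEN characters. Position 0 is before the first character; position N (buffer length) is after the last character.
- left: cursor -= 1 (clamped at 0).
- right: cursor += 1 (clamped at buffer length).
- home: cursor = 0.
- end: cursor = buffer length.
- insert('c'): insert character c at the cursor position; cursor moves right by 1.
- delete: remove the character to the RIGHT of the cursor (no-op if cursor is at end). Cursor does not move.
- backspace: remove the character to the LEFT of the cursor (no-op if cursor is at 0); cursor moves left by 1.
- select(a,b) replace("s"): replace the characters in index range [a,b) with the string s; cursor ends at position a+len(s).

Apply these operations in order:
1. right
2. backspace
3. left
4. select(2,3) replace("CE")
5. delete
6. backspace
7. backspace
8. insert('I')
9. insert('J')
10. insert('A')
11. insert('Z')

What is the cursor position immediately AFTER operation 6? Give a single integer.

After op 1 (right): buf='HWQBFG' cursor=1
After op 2 (backspace): buf='WQBFG' cursor=0
After op 3 (left): buf='WQBFG' cursor=0
After op 4 (select(2,3) replace("CE")): buf='WQCEFG' cursor=4
After op 5 (delete): buf='WQCEG' cursor=4
After op 6 (backspace): buf='WQCG' cursor=3

Answer: 3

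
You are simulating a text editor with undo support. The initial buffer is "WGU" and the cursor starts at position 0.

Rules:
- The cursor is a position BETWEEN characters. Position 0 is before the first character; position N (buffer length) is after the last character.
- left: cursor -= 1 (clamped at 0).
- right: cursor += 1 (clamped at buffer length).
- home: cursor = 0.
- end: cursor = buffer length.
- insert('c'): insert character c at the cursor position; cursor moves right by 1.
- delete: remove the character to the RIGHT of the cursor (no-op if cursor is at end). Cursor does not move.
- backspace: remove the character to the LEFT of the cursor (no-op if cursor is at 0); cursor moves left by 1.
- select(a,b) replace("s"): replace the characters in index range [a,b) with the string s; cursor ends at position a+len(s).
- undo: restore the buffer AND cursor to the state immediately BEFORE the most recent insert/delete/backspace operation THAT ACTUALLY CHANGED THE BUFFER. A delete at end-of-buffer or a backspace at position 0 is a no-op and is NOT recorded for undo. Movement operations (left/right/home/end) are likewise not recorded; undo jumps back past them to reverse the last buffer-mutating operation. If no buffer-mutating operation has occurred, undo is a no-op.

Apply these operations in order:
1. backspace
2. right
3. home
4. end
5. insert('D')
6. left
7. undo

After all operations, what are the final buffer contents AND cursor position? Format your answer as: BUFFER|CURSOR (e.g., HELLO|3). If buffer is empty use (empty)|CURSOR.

Answer: WGU|3

Derivation:
After op 1 (backspace): buf='WGU' cursor=0
After op 2 (right): buf='WGU' cursor=1
After op 3 (home): buf='WGU' cursor=0
After op 4 (end): buf='WGU' cursor=3
After op 5 (insert('D')): buf='WGUD' cursor=4
After op 6 (left): buf='WGUD' cursor=3
After op 7 (undo): buf='WGU' cursor=3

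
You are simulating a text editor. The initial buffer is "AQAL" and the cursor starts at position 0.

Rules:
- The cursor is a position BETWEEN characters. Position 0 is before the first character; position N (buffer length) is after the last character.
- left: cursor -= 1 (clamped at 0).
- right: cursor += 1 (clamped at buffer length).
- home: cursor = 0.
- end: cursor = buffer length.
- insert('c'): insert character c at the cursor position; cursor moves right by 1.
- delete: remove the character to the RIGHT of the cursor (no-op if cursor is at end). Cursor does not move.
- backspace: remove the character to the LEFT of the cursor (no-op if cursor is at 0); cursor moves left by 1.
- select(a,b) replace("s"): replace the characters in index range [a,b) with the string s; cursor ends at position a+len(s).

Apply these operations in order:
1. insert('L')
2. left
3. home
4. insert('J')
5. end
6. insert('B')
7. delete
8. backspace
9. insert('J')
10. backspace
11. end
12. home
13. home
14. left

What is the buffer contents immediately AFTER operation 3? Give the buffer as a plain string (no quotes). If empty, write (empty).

Answer: LAQAL

Derivation:
After op 1 (insert('L')): buf='LAQAL' cursor=1
After op 2 (left): buf='LAQAL' cursor=0
After op 3 (home): buf='LAQAL' cursor=0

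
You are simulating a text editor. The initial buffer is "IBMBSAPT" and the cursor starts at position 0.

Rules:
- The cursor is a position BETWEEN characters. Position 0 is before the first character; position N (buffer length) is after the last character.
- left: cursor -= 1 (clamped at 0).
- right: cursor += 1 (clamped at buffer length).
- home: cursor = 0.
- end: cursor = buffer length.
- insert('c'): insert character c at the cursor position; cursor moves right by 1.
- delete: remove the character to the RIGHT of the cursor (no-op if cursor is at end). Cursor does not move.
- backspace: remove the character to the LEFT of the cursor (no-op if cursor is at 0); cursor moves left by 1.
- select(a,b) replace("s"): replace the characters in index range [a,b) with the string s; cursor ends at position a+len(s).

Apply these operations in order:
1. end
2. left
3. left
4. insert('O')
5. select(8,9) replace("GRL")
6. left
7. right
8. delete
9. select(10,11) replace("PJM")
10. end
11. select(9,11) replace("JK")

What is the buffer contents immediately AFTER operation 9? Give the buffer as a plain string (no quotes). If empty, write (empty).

After op 1 (end): buf='IBMBSAPT' cursor=8
After op 2 (left): buf='IBMBSAPT' cursor=7
After op 3 (left): buf='IBMBSAPT' cursor=6
After op 4 (insert('O')): buf='IBMBSAOPT' cursor=7
After op 5 (select(8,9) replace("GRL")): buf='IBMBSAOPGRL' cursor=11
After op 6 (left): buf='IBMBSAOPGRL' cursor=10
After op 7 (right): buf='IBMBSAOPGRL' cursor=11
After op 8 (delete): buf='IBMBSAOPGRL' cursor=11
After op 9 (select(10,11) replace("PJM")): buf='IBMBSAOPGRPJM' cursor=13

Answer: IBMBSAOPGRPJM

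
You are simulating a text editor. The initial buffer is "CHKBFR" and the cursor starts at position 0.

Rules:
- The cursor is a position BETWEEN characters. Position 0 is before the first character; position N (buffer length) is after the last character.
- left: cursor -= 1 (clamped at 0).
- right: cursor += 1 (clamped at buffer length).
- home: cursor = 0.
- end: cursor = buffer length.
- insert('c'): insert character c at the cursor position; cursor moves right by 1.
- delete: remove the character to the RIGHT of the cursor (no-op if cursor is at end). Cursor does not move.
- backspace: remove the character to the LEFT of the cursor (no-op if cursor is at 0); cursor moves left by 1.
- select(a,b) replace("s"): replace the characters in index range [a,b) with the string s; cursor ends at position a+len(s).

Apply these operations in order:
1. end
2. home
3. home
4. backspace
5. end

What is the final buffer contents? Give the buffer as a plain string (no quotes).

After op 1 (end): buf='CHKBFR' cursor=6
After op 2 (home): buf='CHKBFR' cursor=0
After op 3 (home): buf='CHKBFR' cursor=0
After op 4 (backspace): buf='CHKBFR' cursor=0
After op 5 (end): buf='CHKBFR' cursor=6

Answer: CHKBFR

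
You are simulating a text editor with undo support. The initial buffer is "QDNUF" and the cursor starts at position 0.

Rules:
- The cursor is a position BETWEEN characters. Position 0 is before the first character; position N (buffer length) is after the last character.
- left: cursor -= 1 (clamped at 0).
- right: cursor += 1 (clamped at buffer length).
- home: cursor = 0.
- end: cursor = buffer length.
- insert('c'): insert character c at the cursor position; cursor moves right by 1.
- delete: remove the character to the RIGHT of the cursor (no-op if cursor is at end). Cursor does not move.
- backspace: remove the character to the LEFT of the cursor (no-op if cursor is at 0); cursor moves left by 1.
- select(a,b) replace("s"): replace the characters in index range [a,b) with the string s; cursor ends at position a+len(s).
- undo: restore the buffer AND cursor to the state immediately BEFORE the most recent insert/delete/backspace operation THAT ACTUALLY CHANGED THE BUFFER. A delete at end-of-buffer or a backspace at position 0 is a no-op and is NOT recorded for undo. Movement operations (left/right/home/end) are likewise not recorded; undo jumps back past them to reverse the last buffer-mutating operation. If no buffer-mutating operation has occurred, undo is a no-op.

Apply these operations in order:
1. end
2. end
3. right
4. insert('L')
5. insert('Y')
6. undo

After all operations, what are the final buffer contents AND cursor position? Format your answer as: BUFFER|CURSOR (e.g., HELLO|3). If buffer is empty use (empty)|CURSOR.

Answer: QDNUFL|6

Derivation:
After op 1 (end): buf='QDNUF' cursor=5
After op 2 (end): buf='QDNUF' cursor=5
After op 3 (right): buf='QDNUF' cursor=5
After op 4 (insert('L')): buf='QDNUFL' cursor=6
After op 5 (insert('Y')): buf='QDNUFLY' cursor=7
After op 6 (undo): buf='QDNUFL' cursor=6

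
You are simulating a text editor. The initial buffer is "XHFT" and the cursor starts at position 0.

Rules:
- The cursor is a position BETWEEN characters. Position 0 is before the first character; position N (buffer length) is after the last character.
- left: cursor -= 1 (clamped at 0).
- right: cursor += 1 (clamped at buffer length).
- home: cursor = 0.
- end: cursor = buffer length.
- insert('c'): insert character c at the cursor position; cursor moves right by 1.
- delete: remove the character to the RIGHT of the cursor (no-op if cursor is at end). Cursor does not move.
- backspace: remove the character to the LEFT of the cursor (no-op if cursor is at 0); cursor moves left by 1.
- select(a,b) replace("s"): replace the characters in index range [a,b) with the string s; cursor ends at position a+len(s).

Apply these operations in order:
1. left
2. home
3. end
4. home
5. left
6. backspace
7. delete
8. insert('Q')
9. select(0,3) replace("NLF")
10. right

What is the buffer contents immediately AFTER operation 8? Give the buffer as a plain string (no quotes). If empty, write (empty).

Answer: QHFT

Derivation:
After op 1 (left): buf='XHFT' cursor=0
After op 2 (home): buf='XHFT' cursor=0
After op 3 (end): buf='XHFT' cursor=4
After op 4 (home): buf='XHFT' cursor=0
After op 5 (left): buf='XHFT' cursor=0
After op 6 (backspace): buf='XHFT' cursor=0
After op 7 (delete): buf='HFT' cursor=0
After op 8 (insert('Q')): buf='QHFT' cursor=1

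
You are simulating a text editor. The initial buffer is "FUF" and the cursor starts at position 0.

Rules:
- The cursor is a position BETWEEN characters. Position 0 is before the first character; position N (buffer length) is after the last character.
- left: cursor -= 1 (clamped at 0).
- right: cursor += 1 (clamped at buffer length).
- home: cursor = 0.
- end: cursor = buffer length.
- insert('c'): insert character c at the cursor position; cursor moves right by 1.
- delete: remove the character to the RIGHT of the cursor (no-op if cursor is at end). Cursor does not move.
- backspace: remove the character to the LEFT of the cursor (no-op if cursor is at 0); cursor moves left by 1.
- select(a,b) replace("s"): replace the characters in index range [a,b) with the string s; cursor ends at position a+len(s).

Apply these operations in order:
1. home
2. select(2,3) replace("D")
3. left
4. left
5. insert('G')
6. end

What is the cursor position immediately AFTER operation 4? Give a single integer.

After op 1 (home): buf='FUF' cursor=0
After op 2 (select(2,3) replace("D")): buf='FUD' cursor=3
After op 3 (left): buf='FUD' cursor=2
After op 4 (left): buf='FUD' cursor=1

Answer: 1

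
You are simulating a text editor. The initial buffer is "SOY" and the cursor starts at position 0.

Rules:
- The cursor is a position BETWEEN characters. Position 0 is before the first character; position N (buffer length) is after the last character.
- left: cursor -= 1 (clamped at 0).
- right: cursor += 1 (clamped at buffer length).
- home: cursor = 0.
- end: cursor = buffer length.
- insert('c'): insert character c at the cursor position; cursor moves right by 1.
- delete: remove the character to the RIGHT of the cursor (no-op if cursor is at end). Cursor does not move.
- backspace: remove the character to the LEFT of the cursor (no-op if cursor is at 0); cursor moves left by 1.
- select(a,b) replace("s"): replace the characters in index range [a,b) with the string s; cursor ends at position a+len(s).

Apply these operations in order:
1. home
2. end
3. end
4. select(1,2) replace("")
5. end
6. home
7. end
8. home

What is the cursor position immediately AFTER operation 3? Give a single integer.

Answer: 3

Derivation:
After op 1 (home): buf='SOY' cursor=0
After op 2 (end): buf='SOY' cursor=3
After op 3 (end): buf='SOY' cursor=3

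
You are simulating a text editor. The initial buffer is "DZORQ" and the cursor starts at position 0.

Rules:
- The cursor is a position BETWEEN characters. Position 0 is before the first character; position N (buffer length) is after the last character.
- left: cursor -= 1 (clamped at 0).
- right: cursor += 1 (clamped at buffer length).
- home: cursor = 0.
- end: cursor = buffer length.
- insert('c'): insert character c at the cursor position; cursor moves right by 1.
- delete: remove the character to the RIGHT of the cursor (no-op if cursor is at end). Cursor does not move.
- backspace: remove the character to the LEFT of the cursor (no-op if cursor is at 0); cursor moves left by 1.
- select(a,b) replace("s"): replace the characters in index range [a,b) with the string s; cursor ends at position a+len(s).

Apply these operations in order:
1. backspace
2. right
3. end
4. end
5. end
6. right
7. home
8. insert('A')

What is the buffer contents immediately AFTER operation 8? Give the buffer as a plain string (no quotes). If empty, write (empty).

After op 1 (backspace): buf='DZORQ' cursor=0
After op 2 (right): buf='DZORQ' cursor=1
After op 3 (end): buf='DZORQ' cursor=5
After op 4 (end): buf='DZORQ' cursor=5
After op 5 (end): buf='DZORQ' cursor=5
After op 6 (right): buf='DZORQ' cursor=5
After op 7 (home): buf='DZORQ' cursor=0
After op 8 (insert('A')): buf='ADZORQ' cursor=1

Answer: ADZORQ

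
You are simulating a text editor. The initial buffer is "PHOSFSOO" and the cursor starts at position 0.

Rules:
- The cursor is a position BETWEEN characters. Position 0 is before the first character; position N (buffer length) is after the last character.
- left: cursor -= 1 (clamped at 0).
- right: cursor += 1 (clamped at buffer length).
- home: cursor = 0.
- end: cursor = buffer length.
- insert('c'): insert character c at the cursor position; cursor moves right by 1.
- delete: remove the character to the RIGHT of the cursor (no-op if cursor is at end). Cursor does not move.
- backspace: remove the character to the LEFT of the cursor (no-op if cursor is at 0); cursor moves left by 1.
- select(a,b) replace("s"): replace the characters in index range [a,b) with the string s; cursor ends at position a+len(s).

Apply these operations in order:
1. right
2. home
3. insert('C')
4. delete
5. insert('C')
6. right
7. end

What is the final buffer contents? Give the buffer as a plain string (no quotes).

After op 1 (right): buf='PHOSFSOO' cursor=1
After op 2 (home): buf='PHOSFSOO' cursor=0
After op 3 (insert('C')): buf='CPHOSFSOO' cursor=1
After op 4 (delete): buf='CHOSFSOO' cursor=1
After op 5 (insert('C')): buf='CCHOSFSOO' cursor=2
After op 6 (right): buf='CCHOSFSOO' cursor=3
After op 7 (end): buf='CCHOSFSOO' cursor=9

Answer: CCHOSFSOO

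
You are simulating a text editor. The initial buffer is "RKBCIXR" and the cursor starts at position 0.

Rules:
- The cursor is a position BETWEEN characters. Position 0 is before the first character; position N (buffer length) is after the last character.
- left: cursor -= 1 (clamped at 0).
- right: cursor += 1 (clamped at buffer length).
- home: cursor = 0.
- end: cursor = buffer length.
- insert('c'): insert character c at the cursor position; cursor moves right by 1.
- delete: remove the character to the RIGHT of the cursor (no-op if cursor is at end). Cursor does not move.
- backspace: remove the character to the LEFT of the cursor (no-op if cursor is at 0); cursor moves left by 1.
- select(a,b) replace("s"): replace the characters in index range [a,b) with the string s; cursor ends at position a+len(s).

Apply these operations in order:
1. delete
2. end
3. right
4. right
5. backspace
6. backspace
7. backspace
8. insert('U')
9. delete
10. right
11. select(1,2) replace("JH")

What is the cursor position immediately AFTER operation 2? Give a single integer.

Answer: 6

Derivation:
After op 1 (delete): buf='KBCIXR' cursor=0
After op 2 (end): buf='KBCIXR' cursor=6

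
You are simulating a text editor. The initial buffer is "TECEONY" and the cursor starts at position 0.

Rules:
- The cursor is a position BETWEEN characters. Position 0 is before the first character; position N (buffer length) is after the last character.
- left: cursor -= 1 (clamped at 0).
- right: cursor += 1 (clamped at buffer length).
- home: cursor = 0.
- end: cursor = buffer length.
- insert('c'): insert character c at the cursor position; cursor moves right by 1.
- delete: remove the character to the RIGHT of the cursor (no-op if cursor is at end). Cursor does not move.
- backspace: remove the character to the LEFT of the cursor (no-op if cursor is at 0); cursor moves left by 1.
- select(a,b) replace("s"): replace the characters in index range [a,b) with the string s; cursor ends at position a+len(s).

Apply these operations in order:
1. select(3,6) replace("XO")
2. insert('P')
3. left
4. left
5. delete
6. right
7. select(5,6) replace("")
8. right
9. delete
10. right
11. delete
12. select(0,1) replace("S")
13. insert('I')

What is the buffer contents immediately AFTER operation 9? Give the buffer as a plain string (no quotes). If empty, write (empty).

After op 1 (select(3,6) replace("XO")): buf='TECXOY' cursor=5
After op 2 (insert('P')): buf='TECXOPY' cursor=6
After op 3 (left): buf='TECXOPY' cursor=5
After op 4 (left): buf='TECXOPY' cursor=4
After op 5 (delete): buf='TECXPY' cursor=4
After op 6 (right): buf='TECXPY' cursor=5
After op 7 (select(5,6) replace("")): buf='TECXP' cursor=5
After op 8 (right): buf='TECXP' cursor=5
After op 9 (delete): buf='TECXP' cursor=5

Answer: TECXP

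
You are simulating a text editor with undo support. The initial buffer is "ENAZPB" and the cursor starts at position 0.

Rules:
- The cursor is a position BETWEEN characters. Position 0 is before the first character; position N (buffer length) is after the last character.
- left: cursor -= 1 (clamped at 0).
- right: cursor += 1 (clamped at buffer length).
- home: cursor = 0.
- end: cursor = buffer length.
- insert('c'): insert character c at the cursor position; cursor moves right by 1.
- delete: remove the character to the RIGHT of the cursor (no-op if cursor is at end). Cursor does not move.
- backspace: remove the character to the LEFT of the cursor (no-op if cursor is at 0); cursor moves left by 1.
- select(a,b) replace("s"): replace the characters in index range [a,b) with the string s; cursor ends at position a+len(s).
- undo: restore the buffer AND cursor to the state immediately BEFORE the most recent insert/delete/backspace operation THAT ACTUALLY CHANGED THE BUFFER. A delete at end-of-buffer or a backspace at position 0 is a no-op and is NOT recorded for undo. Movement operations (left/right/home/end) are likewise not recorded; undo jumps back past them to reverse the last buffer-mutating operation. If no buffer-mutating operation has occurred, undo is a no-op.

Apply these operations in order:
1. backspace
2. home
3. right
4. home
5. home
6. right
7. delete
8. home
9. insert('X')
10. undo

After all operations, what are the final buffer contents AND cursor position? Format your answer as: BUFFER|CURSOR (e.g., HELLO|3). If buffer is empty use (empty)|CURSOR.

Answer: EAZPB|0

Derivation:
After op 1 (backspace): buf='ENAZPB' cursor=0
After op 2 (home): buf='ENAZPB' cursor=0
After op 3 (right): buf='ENAZPB' cursor=1
After op 4 (home): buf='ENAZPB' cursor=0
After op 5 (home): buf='ENAZPB' cursor=0
After op 6 (right): buf='ENAZPB' cursor=1
After op 7 (delete): buf='EAZPB' cursor=1
After op 8 (home): buf='EAZPB' cursor=0
After op 9 (insert('X')): buf='XEAZPB' cursor=1
After op 10 (undo): buf='EAZPB' cursor=0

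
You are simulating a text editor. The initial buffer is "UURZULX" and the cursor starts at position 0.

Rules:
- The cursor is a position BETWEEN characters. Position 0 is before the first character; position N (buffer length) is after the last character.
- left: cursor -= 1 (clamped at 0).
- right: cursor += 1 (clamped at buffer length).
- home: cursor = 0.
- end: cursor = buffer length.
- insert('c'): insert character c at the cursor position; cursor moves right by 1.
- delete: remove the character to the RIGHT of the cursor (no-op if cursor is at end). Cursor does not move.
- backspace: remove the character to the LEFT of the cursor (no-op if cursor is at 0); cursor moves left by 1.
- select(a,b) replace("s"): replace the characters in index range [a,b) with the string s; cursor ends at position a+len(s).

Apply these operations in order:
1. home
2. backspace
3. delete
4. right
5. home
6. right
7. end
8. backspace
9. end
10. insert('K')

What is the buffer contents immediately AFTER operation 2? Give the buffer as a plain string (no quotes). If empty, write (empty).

After op 1 (home): buf='UURZULX' cursor=0
After op 2 (backspace): buf='UURZULX' cursor=0

Answer: UURZULX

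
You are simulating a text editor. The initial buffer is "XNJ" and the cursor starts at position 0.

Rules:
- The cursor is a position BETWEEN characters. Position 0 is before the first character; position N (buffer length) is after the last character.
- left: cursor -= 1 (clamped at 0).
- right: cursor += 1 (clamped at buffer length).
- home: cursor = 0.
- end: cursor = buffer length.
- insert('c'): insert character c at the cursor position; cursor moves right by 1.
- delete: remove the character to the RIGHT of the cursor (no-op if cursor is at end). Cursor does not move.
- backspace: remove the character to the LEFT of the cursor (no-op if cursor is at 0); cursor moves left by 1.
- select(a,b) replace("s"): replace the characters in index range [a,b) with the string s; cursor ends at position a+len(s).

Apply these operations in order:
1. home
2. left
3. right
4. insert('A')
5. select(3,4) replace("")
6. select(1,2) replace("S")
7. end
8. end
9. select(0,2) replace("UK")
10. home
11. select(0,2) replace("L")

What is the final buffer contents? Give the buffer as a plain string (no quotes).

Answer: LN

Derivation:
After op 1 (home): buf='XNJ' cursor=0
After op 2 (left): buf='XNJ' cursor=0
After op 3 (right): buf='XNJ' cursor=1
After op 4 (insert('A')): buf='XANJ' cursor=2
After op 5 (select(3,4) replace("")): buf='XAN' cursor=3
After op 6 (select(1,2) replace("S")): buf='XSN' cursor=2
After op 7 (end): buf='XSN' cursor=3
After op 8 (end): buf='XSN' cursor=3
After op 9 (select(0,2) replace("UK")): buf='UKN' cursor=2
After op 10 (home): buf='UKN' cursor=0
After op 11 (select(0,2) replace("L")): buf='LN' cursor=1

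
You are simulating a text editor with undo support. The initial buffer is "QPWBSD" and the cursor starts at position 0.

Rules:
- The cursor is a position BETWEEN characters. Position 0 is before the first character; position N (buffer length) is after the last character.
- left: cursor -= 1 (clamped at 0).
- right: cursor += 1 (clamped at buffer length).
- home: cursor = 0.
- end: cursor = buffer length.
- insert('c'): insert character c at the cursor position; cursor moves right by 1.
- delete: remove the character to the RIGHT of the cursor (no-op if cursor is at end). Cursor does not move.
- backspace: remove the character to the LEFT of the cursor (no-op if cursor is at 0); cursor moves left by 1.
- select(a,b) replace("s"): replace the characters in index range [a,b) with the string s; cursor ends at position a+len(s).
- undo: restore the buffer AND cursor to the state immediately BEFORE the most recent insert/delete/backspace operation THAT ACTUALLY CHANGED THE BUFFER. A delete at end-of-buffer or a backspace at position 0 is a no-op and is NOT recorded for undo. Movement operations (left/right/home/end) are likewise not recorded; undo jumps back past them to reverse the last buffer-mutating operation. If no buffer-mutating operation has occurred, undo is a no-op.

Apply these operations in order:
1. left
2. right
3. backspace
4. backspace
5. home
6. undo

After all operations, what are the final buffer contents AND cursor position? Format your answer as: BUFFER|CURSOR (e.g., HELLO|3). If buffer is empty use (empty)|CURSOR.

Answer: QPWBSD|1

Derivation:
After op 1 (left): buf='QPWBSD' cursor=0
After op 2 (right): buf='QPWBSD' cursor=1
After op 3 (backspace): buf='PWBSD' cursor=0
After op 4 (backspace): buf='PWBSD' cursor=0
After op 5 (home): buf='PWBSD' cursor=0
After op 6 (undo): buf='QPWBSD' cursor=1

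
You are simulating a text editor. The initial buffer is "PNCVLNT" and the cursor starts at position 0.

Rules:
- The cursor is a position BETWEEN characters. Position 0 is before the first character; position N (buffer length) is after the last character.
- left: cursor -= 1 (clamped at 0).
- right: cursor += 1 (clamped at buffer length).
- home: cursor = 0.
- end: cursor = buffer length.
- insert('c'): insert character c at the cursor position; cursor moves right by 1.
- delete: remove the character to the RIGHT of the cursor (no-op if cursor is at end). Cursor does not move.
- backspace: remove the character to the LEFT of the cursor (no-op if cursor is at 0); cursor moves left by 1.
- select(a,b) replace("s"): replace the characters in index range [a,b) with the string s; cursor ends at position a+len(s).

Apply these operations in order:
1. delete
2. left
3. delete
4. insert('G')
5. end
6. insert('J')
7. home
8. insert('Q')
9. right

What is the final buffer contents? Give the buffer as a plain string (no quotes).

Answer: QGCVLNTJ

Derivation:
After op 1 (delete): buf='NCVLNT' cursor=0
After op 2 (left): buf='NCVLNT' cursor=0
After op 3 (delete): buf='CVLNT' cursor=0
After op 4 (insert('G')): buf='GCVLNT' cursor=1
After op 5 (end): buf='GCVLNT' cursor=6
After op 6 (insert('J')): buf='GCVLNTJ' cursor=7
After op 7 (home): buf='GCVLNTJ' cursor=0
After op 8 (insert('Q')): buf='QGCVLNTJ' cursor=1
After op 9 (right): buf='QGCVLNTJ' cursor=2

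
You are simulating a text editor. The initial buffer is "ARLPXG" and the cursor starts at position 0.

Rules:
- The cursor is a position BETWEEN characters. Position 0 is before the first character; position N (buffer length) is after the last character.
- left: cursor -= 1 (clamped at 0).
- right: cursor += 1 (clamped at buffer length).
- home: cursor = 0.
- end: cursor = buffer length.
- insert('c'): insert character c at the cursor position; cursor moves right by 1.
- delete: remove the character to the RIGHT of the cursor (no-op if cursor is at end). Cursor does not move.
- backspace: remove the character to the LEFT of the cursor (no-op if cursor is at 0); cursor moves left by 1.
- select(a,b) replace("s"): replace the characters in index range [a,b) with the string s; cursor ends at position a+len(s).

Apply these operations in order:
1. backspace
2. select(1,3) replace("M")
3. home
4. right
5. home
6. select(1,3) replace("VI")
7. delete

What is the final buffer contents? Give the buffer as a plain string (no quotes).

After op 1 (backspace): buf='ARLPXG' cursor=0
After op 2 (select(1,3) replace("M")): buf='AMPXG' cursor=2
After op 3 (home): buf='AMPXG' cursor=0
After op 4 (right): buf='AMPXG' cursor=1
After op 5 (home): buf='AMPXG' cursor=0
After op 6 (select(1,3) replace("VI")): buf='AVIXG' cursor=3
After op 7 (delete): buf='AVIG' cursor=3

Answer: AVIG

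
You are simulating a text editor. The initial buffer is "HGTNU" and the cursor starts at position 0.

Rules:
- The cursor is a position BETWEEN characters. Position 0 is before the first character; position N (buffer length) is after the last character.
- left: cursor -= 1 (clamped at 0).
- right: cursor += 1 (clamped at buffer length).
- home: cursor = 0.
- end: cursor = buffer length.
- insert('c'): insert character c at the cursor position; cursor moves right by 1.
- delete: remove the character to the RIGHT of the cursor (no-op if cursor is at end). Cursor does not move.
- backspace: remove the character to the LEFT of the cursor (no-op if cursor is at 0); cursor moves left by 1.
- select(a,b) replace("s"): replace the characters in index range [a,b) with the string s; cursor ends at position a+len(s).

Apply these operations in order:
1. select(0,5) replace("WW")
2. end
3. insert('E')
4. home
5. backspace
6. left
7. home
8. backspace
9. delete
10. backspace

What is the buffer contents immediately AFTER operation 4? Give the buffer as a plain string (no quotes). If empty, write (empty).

After op 1 (select(0,5) replace("WW")): buf='WW' cursor=2
After op 2 (end): buf='WW' cursor=2
After op 3 (insert('E')): buf='WWE' cursor=3
After op 4 (home): buf='WWE' cursor=0

Answer: WWE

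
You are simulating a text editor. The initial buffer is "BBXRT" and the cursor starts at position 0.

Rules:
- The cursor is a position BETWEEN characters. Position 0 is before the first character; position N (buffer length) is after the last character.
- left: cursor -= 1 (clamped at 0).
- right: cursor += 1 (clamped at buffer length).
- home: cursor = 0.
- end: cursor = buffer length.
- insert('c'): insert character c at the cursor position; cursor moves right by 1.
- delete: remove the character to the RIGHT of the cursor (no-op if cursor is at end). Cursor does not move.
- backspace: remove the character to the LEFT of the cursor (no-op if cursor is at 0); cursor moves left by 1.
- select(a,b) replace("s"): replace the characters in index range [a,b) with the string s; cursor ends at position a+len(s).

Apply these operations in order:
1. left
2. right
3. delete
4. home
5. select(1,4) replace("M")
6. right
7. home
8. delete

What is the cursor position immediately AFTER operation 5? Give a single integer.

Answer: 2

Derivation:
After op 1 (left): buf='BBXRT' cursor=0
After op 2 (right): buf='BBXRT' cursor=1
After op 3 (delete): buf='BXRT' cursor=1
After op 4 (home): buf='BXRT' cursor=0
After op 5 (select(1,4) replace("M")): buf='BM' cursor=2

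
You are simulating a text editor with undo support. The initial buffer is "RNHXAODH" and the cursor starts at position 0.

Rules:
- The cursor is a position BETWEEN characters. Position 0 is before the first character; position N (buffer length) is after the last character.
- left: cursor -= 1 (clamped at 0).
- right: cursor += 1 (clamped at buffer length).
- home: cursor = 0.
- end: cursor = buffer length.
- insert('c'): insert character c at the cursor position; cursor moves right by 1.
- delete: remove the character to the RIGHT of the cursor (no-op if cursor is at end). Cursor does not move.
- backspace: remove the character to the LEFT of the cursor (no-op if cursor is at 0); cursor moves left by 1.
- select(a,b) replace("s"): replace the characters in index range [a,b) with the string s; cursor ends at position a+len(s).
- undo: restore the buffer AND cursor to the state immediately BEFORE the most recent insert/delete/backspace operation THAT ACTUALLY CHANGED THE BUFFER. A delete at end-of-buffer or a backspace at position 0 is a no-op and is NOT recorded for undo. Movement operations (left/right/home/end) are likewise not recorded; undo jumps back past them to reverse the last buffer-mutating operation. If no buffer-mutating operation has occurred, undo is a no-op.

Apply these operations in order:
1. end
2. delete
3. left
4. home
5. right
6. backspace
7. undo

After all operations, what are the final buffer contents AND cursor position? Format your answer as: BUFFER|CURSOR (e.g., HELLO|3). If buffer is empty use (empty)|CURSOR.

Answer: RNHXAODH|1

Derivation:
After op 1 (end): buf='RNHXAODH' cursor=8
After op 2 (delete): buf='RNHXAODH' cursor=8
After op 3 (left): buf='RNHXAODH' cursor=7
After op 4 (home): buf='RNHXAODH' cursor=0
After op 5 (right): buf='RNHXAODH' cursor=1
After op 6 (backspace): buf='NHXAODH' cursor=0
After op 7 (undo): buf='RNHXAODH' cursor=1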